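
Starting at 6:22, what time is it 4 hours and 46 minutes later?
Starting time: 6:22
Adding 46 minutes to 22 minutes: 22 + 46 = 68 minutes = 1 hour and 8 minutes
Adding 4 hours: 6 + 4 + 1 (carry) = 11
Final time: 11:08

Final answer: 11:08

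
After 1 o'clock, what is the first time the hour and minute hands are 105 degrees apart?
At t minutes past 1:00, the hour hand is at 30 x 1 + 0.5t degrees and the minute hand is at 6t degrees.
The smaller angle between them is 105 degrees when |30H - 5.5t| = 105 or |30H - 5.5t| = 255.
With H = 1, solve 30 x 1 - 5.5t = +/- target for each target:
  t = (30 x 1 - 105) / 5.5 = -13.64 (outside (0, 60))
  t = (30 x 1 + 105) / 5.5 = 24.55
  t = (30 x 1 - 255) / 5.5 = -40.91 (outside (0, 60))
  t = (30 x 1 + 255) / 5.5 = 51.82
Valid solutions in (0, 60): {24.55, 51.82} minutes.
The first occurrence is t = 24.55 minutes.
The hands form a 105-degree angle at 24.55 minutes past 1:00.

Final answer: 24.55 minutes past 1:00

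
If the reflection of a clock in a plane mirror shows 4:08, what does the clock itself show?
Reflection across the vertical (12-6) axis maps a hand at angle A degrees to (360 - A) degrees, which sends a reading of T minutes past 12:00 to (720 - T) minutes past 12:00.
Mirror reads 4:08 = 248 minutes past 12:00.
Actual time: (720 - 248) mod 720 = 472 minutes = 7:52.

Final answer: 7:52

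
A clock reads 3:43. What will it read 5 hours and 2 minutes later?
Starting time: 3:43
Adding 2 minutes to 43 minutes: 43 + 2 = 45 minutes
Adding 5 hours: 3 + 5 = 8
Final time: 8:45

Final answer: 8:45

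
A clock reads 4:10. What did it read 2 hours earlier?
Starting time: 4:10 = 250 total minutes past 12:00
Subtracting: 2 hours = 120 minutes
250 - 120 = 130 minutes
= 2 hours and 10 minutes past 12:00 = 2:10

Final answer: 2:10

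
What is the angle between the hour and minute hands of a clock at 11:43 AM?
Hour hand position: 11 x 30 + 43 x 0.5 = 351.5 degrees
Minute hand position: 43 x 6 = 258 degrees
Difference: |351.5 - 258| = 93.5 degrees
The angle between the hands is 93.5 degrees

Final answer: 93.5 degrees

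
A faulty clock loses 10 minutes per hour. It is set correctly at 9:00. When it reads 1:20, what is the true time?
For every 60 true minutes, the faulty clock advances 50 minutes, so 1 faulty-clock minute corresponds to 60/50 true minutes.
From 9:00 to 1:20 on the faulty dial is 260 minutes.
True elapsed: 260 x 60/50 = 312 minutes = 5 hours and 12 minutes.
True time: 9:00 + 5 hours and 12 minutes = 2:12.

Final answer: 2:12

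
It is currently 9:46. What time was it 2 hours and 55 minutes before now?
Starting time: 9:46 = 586 total minutes past 12:00
Subtracting: 2 hours and 55 minutes = 175 minutes
586 - 175 = 411 minutes
= 6 hours and 51 minutes past 12:00 = 6:51

Final answer: 6:51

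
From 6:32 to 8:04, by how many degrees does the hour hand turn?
The hour hand moves 0.5 degrees per minute.
Time elapsed: 8:04 - 6:32 = 92 minutes
Angular displacement: 92 x 0.5 = 46 degrees

Final answer: 46 degrees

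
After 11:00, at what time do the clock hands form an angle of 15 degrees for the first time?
At t minutes past 11:00, the hour hand is at 30 x 11 + 0.5t degrees and the minute hand is at 6t degrees.
The smaller angle between them is 15 degrees when |30H - 5.5t| = 15 or |30H - 5.5t| = 345.
With H = 11, solve 30 x 11 - 5.5t = +/- target for each target:
  t = (30 x 11 - 15) / 5.5 = 57.27
  t = (30 x 11 + 15) / 5.5 = 62.73 (outside (0, 60))
  t = (30 x 11 - 345) / 5.5 = -2.73 (outside (0, 60))
  t = (30 x 11 + 345) / 5.5 = 122.73 (outside (0, 60))
Valid solutions in (0, 60): {57.27} minutes.
The first occurrence is t = 57.27 minutes.
The hands form a 15-degree angle at 57.27 minutes past 11:00.

Final answer: 57.27 minutes past 11:00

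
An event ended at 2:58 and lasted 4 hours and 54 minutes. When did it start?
Starting time: 2:58 = 178 total minutes past 12:00
Subtracting: 4 hours and 54 minutes = 294 minutes
178 - 294 = -116 (negative, add 12 hours = 720) = 604 minutes
= 10 hours and 4 minutes past 12:00 = 10:04

Final answer: 10:04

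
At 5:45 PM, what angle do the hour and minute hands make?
Hour hand position: 5 x 30 + 45 x 0.5 = 172.5 degrees
Minute hand position: 45 x 6 = 270 degrees
Difference: |172.5 - 270| = 97.5 degrees
The angle between the hands is 97.5 degrees

Final answer: 97.5 degrees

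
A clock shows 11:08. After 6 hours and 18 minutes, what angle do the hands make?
First find the time 6 hours and 18 minutes after 11:08.
Total minutes: 11 x 60 + 8 + 6 x 60 + 18 = 1046.
1046 mod 720 = 326 minutes = 5:26.
Now compute the angle at 5:26:
Hour hand: 5 x 30 + 26 x 0.5 = 163 degrees
Minute hand: 26 x 6 = 156 degrees
Difference: |163 - 156| = 7 degrees
The angle is 7 degrees

Final answer: 7 degrees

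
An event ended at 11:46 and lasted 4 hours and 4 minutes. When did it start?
Starting time: 11:46 = 706 total minutes past 12:00
Subtracting: 4 hours and 4 minutes = 244 minutes
706 - 244 = 462 minutes
= 7 hours and 42 minutes past 12:00 = 7:42

Final answer: 7:42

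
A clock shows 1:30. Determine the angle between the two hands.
Hour hand position: 1 x 30 + 30 x 0.5 = 45 degrees
Minute hand position: 30 x 6 = 180 degrees
Difference: |45 - 180| = 135 degrees
The angle between the hands is 135 degrees

Final answer: 135 degrees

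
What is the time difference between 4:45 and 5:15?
From 4:45 to 5:15:
(5 x 60 + 15) - (4 x 60 + 45) = 315 - 285 = 30 minutes
= 30 minutes

Final answer: 30 minutes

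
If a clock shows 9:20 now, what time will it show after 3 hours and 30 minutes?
Starting time: 9:20
Adding 30 minutes to 20 minutes: 20 + 30 = 50 minutes
Adding 3 hours: 9 + 3 = 12
Final time: 12:50

Final answer: 12:50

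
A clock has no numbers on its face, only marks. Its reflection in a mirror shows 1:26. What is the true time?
Reflection across the vertical (12-6) axis maps a hand at angle A degrees to (360 - A) degrees, which sends a reading of T minutes past 12:00 to (720 - T) minutes past 12:00.
Mirror reads 1:26 = 86 minutes past 12:00.
Actual time: (720 - 86) mod 720 = 634 minutes = 10:34.

Final answer: 10:34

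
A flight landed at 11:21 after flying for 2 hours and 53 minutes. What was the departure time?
Starting time: 11:21 = 681 total minutes past 12:00
Subtracting: 2 hours and 53 minutes = 173 minutes
681 - 173 = 508 minutes
= 8 hours and 28 minutes past 12:00 = 8:28

Final answer: 8:28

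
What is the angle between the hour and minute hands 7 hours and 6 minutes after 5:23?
First find the time 7 hours and 6 minutes after 5:23.
Total minutes: 5 x 60 + 23 + 7 x 60 + 6 = 749.
749 mod 720 = 29 minutes = 12:29.
Now compute the angle at 12:29:
Hour hand: 0 x 30 + 29 x 0.5 = 14.5 degrees
Minute hand: 29 x 6 = 174 degrees
Difference: |14.5 - 174| = 159.5 degrees
The angle is 159.5 degrees

Final answer: 159.5 degrees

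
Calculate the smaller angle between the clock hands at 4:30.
Hour hand position: 4 x 30 + 30 x 0.5 = 135 degrees
Minute hand position: 30 x 6 = 180 degrees
Difference: |135 - 180| = 45 degrees
The angle between the hands is 45 degrees

Final answer: 45 degrees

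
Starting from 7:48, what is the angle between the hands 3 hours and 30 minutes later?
First find the time 3 hours and 30 minutes after 7:48.
Total minutes: 7 x 60 + 48 + 3 x 60 + 30 = 678.
678 mod 720 = 678 minutes = 11:18.
Now compute the angle at 11:18:
Hour hand: 11 x 30 + 18 x 0.5 = 339 degrees
Minute hand: 18 x 6 = 108 degrees
Difference: |339 - 108| = 231 degrees
Smaller angle: 360 - 231 = 129 degrees

Final answer: 129 degrees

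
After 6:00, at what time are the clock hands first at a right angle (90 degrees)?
At t minutes past 6:00, the hour hand is at 30 x 6 + 0.5t degrees and the minute hand is at 6t degrees.
The smaller angle between them is 90 degrees when |30H - 5.5t| = 90 or |30H - 5.5t| = 270.
With H = 6, solve 30 x 6 - 5.5t = +/- target for each target:
  t = (30 x 6 - 90) / 5.5 = 16.36
  t = (30 x 6 + 90) / 5.5 = 49.09
  t = (30 x 6 - 270) / 5.5 = -16.36 (outside (0, 60))
  t = (30 x 6 + 270) / 5.5 = 81.82 (outside (0, 60))
Valid solutions in (0, 60): {16.36, 49.09} minutes.
First occurrence: t = 16.36 minutes.
The hands are at right angles at 16.36 minutes past 6:00.

Final answer: 16.36 minutes past 6:00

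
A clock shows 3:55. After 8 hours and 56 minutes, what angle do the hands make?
First find the time 8 hours and 56 minutes after 3:55.
Total minutes: 3 x 60 + 55 + 8 x 60 + 56 = 771.
771 mod 720 = 51 minutes = 12:51.
Now compute the angle at 12:51:
Hour hand: 0 x 30 + 51 x 0.5 = 25.5 degrees
Minute hand: 51 x 6 = 306 degrees
Difference: |25.5 - 306| = 280.5 degrees
Smaller angle: 360 - 280.5 = 79.5 degrees

Final answer: 79.5 degrees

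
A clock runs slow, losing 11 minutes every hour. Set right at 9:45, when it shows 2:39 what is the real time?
For every 60 true minutes, the faulty clock advances 49 minutes, so 1 faulty-clock minute corresponds to 60/49 true minutes.
From 9:45 to 2:39 on the faulty dial is 294 minutes.
True elapsed: 294 x 60/49 = 360 minutes = 6 hours.
True time: 9:45 + 6 hours = 3:45.

Final answer: 3:45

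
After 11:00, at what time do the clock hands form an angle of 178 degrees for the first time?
At t minutes past 11:00, the hour hand is at 30 x 11 + 0.5t degrees and the minute hand is at 6t degrees.
The smaller angle between them is 178 degrees when |30H - 5.5t| = 178 or |30H - 5.5t| = 182.
With H = 11, solve 30 x 11 - 5.5t = +/- target for each target:
  t = (30 x 11 - 178) / 5.5 = 27.64
  t = (30 x 11 + 178) / 5.5 = 92.36 (outside (0, 60))
  t = (30 x 11 - 182) / 5.5 = 26.91
  t = (30 x 11 + 182) / 5.5 = 93.09 (outside (0, 60))
Valid solutions in (0, 60): {26.91, 27.64} minutes.
The first occurrence is t = 26.91 minutes.
The hands form a 178-degree angle at 26.91 minutes past 11:00.

Final answer: 26.91 minutes past 11:00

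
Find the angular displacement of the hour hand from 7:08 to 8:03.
The hour hand moves 0.5 degrees per minute.
Time elapsed: 8:03 - 7:08 = 55 minutes
Angular displacement: 55 x 0.5 = 27.5 degrees

Final answer: 27.5 degrees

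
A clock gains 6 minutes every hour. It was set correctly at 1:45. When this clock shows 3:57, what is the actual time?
For every 60 true minutes, the faulty clock advances 66 minutes, so 1 faulty-clock minute corresponds to 60/66 true minutes.
From 1:45 to 3:57 on the faulty dial is 132 minutes.
True elapsed: 132 x 60/66 = 120 minutes = 2 hours.
True time: 1:45 + 2 hours = 3:45.

Final answer: 3:45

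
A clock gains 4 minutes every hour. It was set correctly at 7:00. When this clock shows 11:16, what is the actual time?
For every 60 true minutes, the faulty clock advances 64 minutes, so 1 faulty-clock minute corresponds to 60/64 true minutes.
From 7:00 to 11:16 on the faulty dial is 256 minutes.
True elapsed: 256 x 60/64 = 240 minutes = 4 hours.
True time: 7:00 + 4 hours = 11:00.

Final answer: 11:00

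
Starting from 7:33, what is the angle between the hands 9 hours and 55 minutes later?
First find the time 9 hours and 55 minutes after 7:33.
Total minutes: 7 x 60 + 33 + 9 x 60 + 55 = 1048.
1048 mod 720 = 328 minutes = 5:28.
Now compute the angle at 5:28:
Hour hand: 5 x 30 + 28 x 0.5 = 164 degrees
Minute hand: 28 x 6 = 168 degrees
Difference: |164 - 168| = 4 degrees
The angle is 4 degrees

Final answer: 4 degrees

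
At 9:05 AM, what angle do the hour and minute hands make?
Hour hand position: 9 x 30 + 5 x 0.5 = 272.5 degrees
Minute hand position: 5 x 6 = 30 degrees
Difference: |272.5 - 30| = 242.5 degrees
Since 242.5 > 180, the smaller angle is 360 - 242.5 = 117.5 degrees

Final answer: 117.5 degrees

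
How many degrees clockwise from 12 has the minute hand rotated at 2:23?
The minute hand moves 6 degrees per minute.
At 2:23: 23 x 6 = 138 degrees

Final answer: 138 degrees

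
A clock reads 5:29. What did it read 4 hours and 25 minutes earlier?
Starting time: 5:29 = 329 total minutes past 12:00
Subtracting: 4 hours and 25 minutes = 265 minutes
329 - 265 = 64 minutes
= 1 hour and 4 minutes past 12:00 = 1:04

Final answer: 1:04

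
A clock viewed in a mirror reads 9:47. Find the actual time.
Reflection across the vertical (12-6) axis maps a hand at angle A degrees to (360 - A) degrees, which sends a reading of T minutes past 12:00 to (720 - T) minutes past 12:00.
Mirror reads 9:47 = 587 minutes past 12:00.
Actual time: (720 - 587) mod 720 = 133 minutes = 2:13.

Final answer: 2:13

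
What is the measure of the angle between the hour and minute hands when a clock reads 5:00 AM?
Hour hand position: 5 x 30 + 0 x 0.5 = 150 degrees
Minute hand position: 0 x 6 = 0 degrees
Difference: |150 - 0| = 150 degrees
The angle between the hands is 150 degrees

Final answer: 150 degrees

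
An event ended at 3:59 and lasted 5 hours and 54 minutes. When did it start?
Starting time: 3:59 = 239 total minutes past 12:00
Subtracting: 5 hours and 54 minutes = 354 minutes
239 - 354 = -115 (negative, add 12 hours = 720) = 605 minutes
= 10 hours and 5 minutes past 12:00 = 10:05

Final answer: 10:05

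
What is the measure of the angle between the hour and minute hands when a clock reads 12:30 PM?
Hour hand position: 0 x 30 + 30 x 0.5 = 15 degrees
Minute hand position: 30 x 6 = 180 degrees
Difference: |15 - 180| = 165 degrees
The angle between the hands is 165 degrees

Final answer: 165 degrees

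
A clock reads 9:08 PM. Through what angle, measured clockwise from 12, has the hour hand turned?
The hour hand moves 30 degrees per hour and 0.5 degrees per minute.
At 9:08: (9) x 30 + 8 x 0.5 = 270 + 4 = 274 degrees

Final answer: 274 degrees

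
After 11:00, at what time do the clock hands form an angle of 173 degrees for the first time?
At t minutes past 11:00, the hour hand is at 30 x 11 + 0.5t degrees and the minute hand is at 6t degrees.
The smaller angle between them is 173 degrees when |30H - 5.5t| = 173 or |30H - 5.5t| = 187.
With H = 11, solve 30 x 11 - 5.5t = +/- target for each target:
  t = (30 x 11 - 173) / 5.5 = 28.55
  t = (30 x 11 + 173) / 5.5 = 91.45 (outside (0, 60))
  t = (30 x 11 - 187) / 5.5 = 26
  t = (30 x 11 + 187) / 5.5 = 94 (outside (0, 60))
Valid solutions in (0, 60): {26, 28.55} minutes.
The first occurrence is t = 26 minutes.
The hands form a 173-degree angle at 26 minutes past 11:00.

Final answer: 26 minutes past 11:00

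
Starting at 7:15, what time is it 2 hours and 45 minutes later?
Starting time: 7:15
Adding 45 minutes to 15 minutes: 15 + 45 = 60 minutes = 1 hour
Adding 2 hours: 7 + 2 + 1 (carry) = 10
Final time: 10:00

Final answer: 10:00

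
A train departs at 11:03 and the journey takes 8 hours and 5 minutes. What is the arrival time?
Starting time: 11:03
Adding 5 minutes to 3 minutes: 3 + 5 = 8 minutes
Adding 8 hours: 11 + 8 = 19 - 12 = 7
Final time: 7:08

Final answer: 7:08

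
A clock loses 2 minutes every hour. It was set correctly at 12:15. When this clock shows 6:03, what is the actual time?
For every 60 true minutes, the faulty clock advances 58 minutes, so 1 faulty-clock minute corresponds to 60/58 true minutes.
From 12:15 to 6:03 on the faulty dial is 348 minutes.
True elapsed: 348 x 60/58 = 360 minutes = 6 hours.
True time: 12:15 + 6 hours = 6:15.

Final answer: 6:15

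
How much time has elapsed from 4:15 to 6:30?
From 4:15 to 6:30:
(6 x 60 + 30) - (4 x 60 + 15) = 390 - 255 = 135 minutes
= 2 hours and 15 minutes

Final answer: 2 hours and 15 minutes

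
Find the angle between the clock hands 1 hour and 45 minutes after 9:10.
First find the time 1 hour and 45 minutes after 9:10.
Total minutes: 9 x 60 + 10 + 1 x 60 + 45 = 655.
655 mod 720 = 655 minutes = 10:55.
Now compute the angle at 10:55:
Hour hand: 10 x 30 + 55 x 0.5 = 327.5 degrees
Minute hand: 55 x 6 = 330 degrees
Difference: |327.5 - 330| = 2.5 degrees
The angle is 2.5 degrees

Final answer: 2.5 degrees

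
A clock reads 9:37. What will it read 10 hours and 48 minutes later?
Starting time: 9:37
Adding 48 minutes to 37 minutes: 37 + 48 = 85 minutes = 1 hour and 25 minutes
Adding 10 hours: 9 + 10 + 1 (carry) = 20 - 12 = 8
Final time: 8:25

Final answer: 8:25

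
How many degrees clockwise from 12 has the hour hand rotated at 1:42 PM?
The hour hand moves 30 degrees per hour and 0.5 degrees per minute.
At 1:42: (1) x 30 + 42 x 0.5 = 30 + 21 = 51 degrees

Final answer: 51 degrees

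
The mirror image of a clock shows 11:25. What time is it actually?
Reflection across the vertical (12-6) axis maps a hand at angle A degrees to (360 - A) degrees, which sends a reading of T minutes past 12:00 to (720 - T) minutes past 12:00.
Mirror reads 11:25 = 685 minutes past 12:00.
Actual time: (720 - 685) mod 720 = 35 minutes = 12:35.

Final answer: 12:35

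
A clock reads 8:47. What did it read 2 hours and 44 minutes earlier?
Starting time: 8:47 = 527 total minutes past 12:00
Subtracting: 2 hours and 44 minutes = 164 minutes
527 - 164 = 363 minutes
= 6 hours and 3 minutes past 12:00 = 6:03

Final answer: 6:03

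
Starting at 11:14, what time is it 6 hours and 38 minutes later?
Starting time: 11:14
Adding 38 minutes to 14 minutes: 14 + 38 = 52 minutes
Adding 6 hours: 11 + 6 = 17 - 12 = 5
Final time: 5:52

Final answer: 5:52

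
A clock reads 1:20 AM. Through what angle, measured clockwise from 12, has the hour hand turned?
The hour hand moves 30 degrees per hour and 0.5 degrees per minute.
At 1:20: (1) x 30 + 20 x 0.5 = 30 + 10 = 40 degrees

Final answer: 40 degrees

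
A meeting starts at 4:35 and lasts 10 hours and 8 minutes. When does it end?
Starting time: 4:35
Adding 8 minutes to 35 minutes: 35 + 8 = 43 minutes
Adding 10 hours: 4 + 10 = 14 - 12 = 2
Final time: 2:43

Final answer: 2:43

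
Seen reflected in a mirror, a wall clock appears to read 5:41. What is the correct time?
Reflection across the vertical (12-6) axis maps a hand at angle A degrees to (360 - A) degrees, which sends a reading of T minutes past 12:00 to (720 - T) minutes past 12:00.
Mirror reads 5:41 = 341 minutes past 12:00.
Actual time: (720 - 341) mod 720 = 379 minutes = 6:19.

Final answer: 6:19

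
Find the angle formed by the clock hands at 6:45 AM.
Hour hand position: 6 x 30 + 45 x 0.5 = 202.5 degrees
Minute hand position: 45 x 6 = 270 degrees
Difference: |202.5 - 270| = 67.5 degrees
The angle between the hands is 67.5 degrees

Final answer: 67.5 degrees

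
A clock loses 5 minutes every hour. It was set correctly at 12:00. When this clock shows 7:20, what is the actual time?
For every 60 true minutes, the faulty clock advances 55 minutes, so 1 faulty-clock minute corresponds to 60/55 true minutes.
From 12:00 to 7:20 on the faulty dial is 440 minutes.
True elapsed: 440 x 60/55 = 480 minutes = 8 hours.
True time: 12:00 + 8 hours = 8:00.

Final answer: 8:00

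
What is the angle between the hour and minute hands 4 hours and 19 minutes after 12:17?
First find the time 4 hours and 19 minutes after 12:17.
Total minutes: 12 x 60 + 17 + 4 x 60 + 19 = 996.
996 mod 720 = 276 minutes = 4:36.
Now compute the angle at 4:36:
Hour hand: 4 x 30 + 36 x 0.5 = 138 degrees
Minute hand: 36 x 6 = 216 degrees
Difference: |138 - 216| = 78 degrees
The angle is 78 degrees

Final answer: 78 degrees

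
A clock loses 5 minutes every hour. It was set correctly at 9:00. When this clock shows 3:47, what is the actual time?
For every 60 true minutes, the faulty clock advances 55 minutes, so 1 faulty-clock minute corresponds to 60/55 true minutes.
From 9:00 to 3:47 on the faulty dial is 407 minutes.
True elapsed: 407 x 60/55 = 444 minutes = 7 hours and 24 minutes.
True time: 9:00 + 7 hours and 24 minutes = 4:24.

Final answer: 4:24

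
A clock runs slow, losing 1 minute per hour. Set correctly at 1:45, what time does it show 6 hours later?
For every 60 true minutes, the faulty clock advances 60 - 1 = 59 minutes.
True elapsed: 6 hours = 360 minutes.
Faulty clock advances: 360 x 59/60 = 354 minutes (drift: 6 minutes behind).
Shown time: 1:45 + 354 minutes = 7:39.

Final answer: 7:39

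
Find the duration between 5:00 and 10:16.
From 5:00 to 10:16:
(10 x 60 + 16) - (5 x 60 + 0) = 616 - 300 = 316 minutes
= 5 hours and 16 minutes

Final answer: 5 hours and 16 minutes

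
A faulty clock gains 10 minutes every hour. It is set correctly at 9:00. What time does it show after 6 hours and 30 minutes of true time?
For every 60 true minutes, the faulty clock advances 60 + 10 = 70 minutes.
True elapsed: 6 hours and 30 minutes = 390 minutes.
Faulty clock advances: 390 x 70/60 = 455 minutes (drift: 65 minutes ahead).
Shown time: 9:00 + 455 minutes = 4:35.

Final answer: 4:35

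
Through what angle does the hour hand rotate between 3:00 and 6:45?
The hour hand moves 0.5 degrees per minute.
Time elapsed: 6:45 - 3:00 = 225 minutes
Angular displacement: 225 x 0.5 = 112.5 degrees

Final answer: 112.5 degrees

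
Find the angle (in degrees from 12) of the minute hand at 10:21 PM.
The minute hand moves 6 degrees per minute.
At 10:21: 21 x 6 = 126 degrees

Final answer: 126 degrees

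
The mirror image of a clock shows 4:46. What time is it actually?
Reflection across the vertical (12-6) axis maps a hand at angle A degrees to (360 - A) degrees, which sends a reading of T minutes past 12:00 to (720 - T) minutes past 12:00.
Mirror reads 4:46 = 286 minutes past 12:00.
Actual time: (720 - 286) mod 720 = 434 minutes = 7:14.

Final answer: 7:14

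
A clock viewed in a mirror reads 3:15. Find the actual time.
Reflection across the vertical (12-6) axis maps a hand at angle A degrees to (360 - A) degrees, which sends a reading of T minutes past 12:00 to (720 - T) minutes past 12:00.
Mirror reads 3:15 = 195 minutes past 12:00.
Actual time: (720 - 195) mod 720 = 525 minutes = 8:45.

Final answer: 8:45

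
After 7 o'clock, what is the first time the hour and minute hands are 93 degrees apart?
At t minutes past 7:00, the hour hand is at 30 x 7 + 0.5t degrees and the minute hand is at 6t degrees.
The smaller angle between them is 93 degrees when |30H - 5.5t| = 93 or |30H - 5.5t| = 267.
With H = 7, solve 30 x 7 - 5.5t = +/- target for each target:
  t = (30 x 7 - 93) / 5.5 = 21.27
  t = (30 x 7 + 93) / 5.5 = 55.09
  t = (30 x 7 - 267) / 5.5 = -10.36 (outside (0, 60))
  t = (30 x 7 + 267) / 5.5 = 86.73 (outside (0, 60))
Valid solutions in (0, 60): {21.27, 55.09} minutes.
The first occurrence is t = 21.27 minutes.
The hands form a 93-degree angle at 21.27 minutes past 7:00.

Final answer: 21.27 minutes past 7:00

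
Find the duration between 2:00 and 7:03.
From 2:00 to 7:03:
(7 x 60 + 3) - (2 x 60 + 0) = 423 - 120 = 303 minutes
= 5 hours and 3 minutes

Final answer: 5 hours and 3 minutes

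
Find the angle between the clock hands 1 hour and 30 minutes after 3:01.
First find the time 1 hour and 30 minutes after 3:01.
Total minutes: 3 x 60 + 1 + 1 x 60 + 30 = 271.
271 mod 720 = 271 minutes = 4:31.
Now compute the angle at 4:31:
Hour hand: 4 x 30 + 31 x 0.5 = 135.5 degrees
Minute hand: 31 x 6 = 186 degrees
Difference: |135.5 - 186| = 50.5 degrees
The angle is 50.5 degrees

Final answer: 50.5 degrees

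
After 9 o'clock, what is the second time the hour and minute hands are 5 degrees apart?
At t minutes past 9:00, the hour hand is at 30 x 9 + 0.5t degrees and the minute hand is at 6t degrees.
The smaller angle between them is 5 degrees when |30H - 5.5t| = 5 or |30H - 5.5t| = 355.
With H = 9, solve 30 x 9 - 5.5t = +/- target for each target:
  t = (30 x 9 - 5) / 5.5 = 48.18
  t = (30 x 9 + 5) / 5.5 = 50
  t = (30 x 9 - 355) / 5.5 = -15.45 (outside (0, 60))
  t = (30 x 9 + 355) / 5.5 = 113.64 (outside (0, 60))
Valid solutions in (0, 60): {48.18, 50} minutes.
The second occurrence is t = 50 minutes.
The hands form a 5-degree angle at 50 minutes past 9:00.

Final answer: 50 minutes past 9:00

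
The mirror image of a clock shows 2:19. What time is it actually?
Reflection across the vertical (12-6) axis maps a hand at angle A degrees to (360 - A) degrees, which sends a reading of T minutes past 12:00 to (720 - T) minutes past 12:00.
Mirror reads 2:19 = 139 minutes past 12:00.
Actual time: (720 - 139) mod 720 = 581 minutes = 9:41.

Final answer: 9:41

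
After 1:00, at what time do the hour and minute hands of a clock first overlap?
The minute hand gains 5.5 degrees per minute on the hour hand.
At 1:00, the hour hand is at 30 degrees and the minute hand is at 0 degrees.
The gap is 30 degrees. Time to close: 30/5.5 = 60 x 1/11 = 5.45 minutes.
The hands overlap at 5.45 minutes past 1:00.

Final answer: 5.45 minutes past 1:00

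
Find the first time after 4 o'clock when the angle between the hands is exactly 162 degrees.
At t minutes past 4:00, the hour hand is at 30 x 4 + 0.5t degrees and the minute hand is at 6t degrees.
The smaller angle between them is 162 degrees when |30H - 5.5t| = 162 or |30H - 5.5t| = 198.
With H = 4, solve 30 x 4 - 5.5t = +/- target for each target:
  t = (30 x 4 - 162) / 5.5 = -7.64 (outside (0, 60))
  t = (30 x 4 + 162) / 5.5 = 51.27
  t = (30 x 4 - 198) / 5.5 = -14.18 (outside (0, 60))
  t = (30 x 4 + 198) / 5.5 = 57.82
Valid solutions in (0, 60): {51.27, 57.82} minutes.
The first occurrence is t = 51.27 minutes.
The hands form a 162-degree angle at 51.27 minutes past 4:00.

Final answer: 51.27 minutes past 4:00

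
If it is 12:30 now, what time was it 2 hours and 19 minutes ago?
Starting time: 12:30 = 30 total minutes past 12:00
Subtracting: 2 hours and 19 minutes = 139 minutes
30 - 139 = -109 (negative, add 12 hours = 720) = 611 minutes
= 10 hours and 11 minutes past 12:00 = 10:11

Final answer: 10:11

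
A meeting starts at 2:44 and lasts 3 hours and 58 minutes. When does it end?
Starting time: 2:44
Adding 58 minutes to 44 minutes: 44 + 58 = 102 minutes = 1 hour and 42 minutes
Adding 3 hours: 2 + 3 + 1 (carry) = 6
Final time: 6:42

Final answer: 6:42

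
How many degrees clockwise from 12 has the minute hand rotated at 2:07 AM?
The minute hand moves 6 degrees per minute.
At 2:07: 7 x 6 = 42 degrees

Final answer: 42 degrees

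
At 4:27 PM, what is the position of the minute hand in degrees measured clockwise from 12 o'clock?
The minute hand moves 6 degrees per minute.
At 4:27: 27 x 6 = 162 degrees

Final answer: 162 degrees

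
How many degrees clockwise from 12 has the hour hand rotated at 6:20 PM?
The hour hand moves 30 degrees per hour and 0.5 degrees per minute.
At 6:20: (6) x 30 + 20 x 0.5 = 180 + 10 = 190 degrees

Final answer: 190 degrees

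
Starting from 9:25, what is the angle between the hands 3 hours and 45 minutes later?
First find the time 3 hours and 45 minutes after 9:25.
Total minutes: 9 x 60 + 25 + 3 x 60 + 45 = 790.
790 mod 720 = 70 minutes = 1:10.
Now compute the angle at 1:10:
Hour hand: 1 x 30 + 10 x 0.5 = 35 degrees
Minute hand: 10 x 6 = 60 degrees
Difference: |35 - 60| = 25 degrees
The angle is 25 degrees

Final answer: 25 degrees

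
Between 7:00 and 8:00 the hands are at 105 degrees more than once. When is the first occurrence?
At t minutes past 7:00, the hour hand is at 30 x 7 + 0.5t degrees and the minute hand is at 6t degrees.
The smaller angle between them is 105 degrees when |30H - 5.5t| = 105 or |30H - 5.5t| = 255.
With H = 7, solve 30 x 7 - 5.5t = +/- target for each target:
  t = (30 x 7 - 105) / 5.5 = 19.09
  t = (30 x 7 + 105) / 5.5 = 57.27
  t = (30 x 7 - 255) / 5.5 = -8.18 (outside (0, 60))
  t = (30 x 7 + 255) / 5.5 = 84.55 (outside (0, 60))
Valid solutions in (0, 60): {19.09, 57.27} minutes.
The first occurrence is t = 19.09 minutes.
The hands form a 105-degree angle at 19.09 minutes past 7:00.

Final answer: 19.09 minutes past 7:00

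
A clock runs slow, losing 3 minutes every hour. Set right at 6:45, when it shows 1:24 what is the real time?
For every 60 true minutes, the faulty clock advances 57 minutes, so 1 faulty-clock minute corresponds to 60/57 true minutes.
From 6:45 to 1:24 on the faulty dial is 399 minutes.
True elapsed: 399 x 60/57 = 420 minutes = 7 hours.
True time: 6:45 + 7 hours = 1:45.

Final answer: 1:45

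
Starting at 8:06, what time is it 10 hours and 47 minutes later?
Starting time: 8:06
Adding 47 minutes to 6 minutes: 6 + 47 = 53 minutes
Adding 10 hours: 8 + 10 = 18 - 12 = 6
Final time: 6:53

Final answer: 6:53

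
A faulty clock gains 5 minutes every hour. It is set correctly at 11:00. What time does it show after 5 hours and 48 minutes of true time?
For every 60 true minutes, the faulty clock advances 60 + 5 = 65 minutes.
True elapsed: 5 hours and 48 minutes = 348 minutes.
Faulty clock advances: 348 x 65/60 = 377 minutes (drift: 29 minutes ahead).
Shown time: 11:00 + 377 minutes = 5:17.

Final answer: 5:17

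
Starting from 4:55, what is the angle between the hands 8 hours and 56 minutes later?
First find the time 8 hours and 56 minutes after 4:55.
Total minutes: 4 x 60 + 55 + 8 x 60 + 56 = 831.
831 mod 720 = 111 minutes = 1:51.
Now compute the angle at 1:51:
Hour hand: 1 x 30 + 51 x 0.5 = 55.5 degrees
Minute hand: 51 x 6 = 306 degrees
Difference: |55.5 - 306| = 250.5 degrees
Smaller angle: 360 - 250.5 = 109.5 degrees

Final answer: 109.5 degrees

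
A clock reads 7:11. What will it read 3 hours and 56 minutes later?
Starting time: 7:11
Adding 56 minutes to 11 minutes: 11 + 56 = 67 minutes = 1 hour and 7 minutes
Adding 3 hours: 7 + 3 + 1 (carry) = 11
Final time: 11:07

Final answer: 11:07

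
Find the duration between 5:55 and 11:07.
From 5:55 to 11:07:
(11 x 60 + 7) - (5 x 60 + 55) = 667 - 355 = 312 minutes
= 5 hours and 12 minutes

Final answer: 5 hours and 12 minutes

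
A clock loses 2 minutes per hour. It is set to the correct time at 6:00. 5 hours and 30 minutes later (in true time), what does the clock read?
For every 60 true minutes, the faulty clock advances 60 - 2 = 58 minutes.
True elapsed: 5 hours and 30 minutes = 330 minutes.
Faulty clock advances: 330 x 58/60 = 319 minutes (drift: 11 minutes behind).
Shown time: 6:00 + 319 minutes = 11:19.

Final answer: 11:19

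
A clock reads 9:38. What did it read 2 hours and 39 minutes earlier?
Starting time: 9:38 = 578 total minutes past 12:00
Subtracting: 2 hours and 39 minutes = 159 minutes
578 - 159 = 419 minutes
= 6 hours and 59 minutes past 12:00 = 6:59

Final answer: 6:59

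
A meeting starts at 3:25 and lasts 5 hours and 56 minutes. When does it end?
Starting time: 3:25
Adding 56 minutes to 25 minutes: 25 + 56 = 81 minutes = 1 hour and 21 minutes
Adding 5 hours: 3 + 5 + 1 (carry) = 9
Final time: 9:21

Final answer: 9:21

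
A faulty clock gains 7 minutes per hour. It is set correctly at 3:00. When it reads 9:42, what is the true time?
For every 60 true minutes, the faulty clock advances 67 minutes, so 1 faulty-clock minute corresponds to 60/67 true minutes.
From 3:00 to 9:42 on the faulty dial is 402 minutes.
True elapsed: 402 x 60/67 = 360 minutes = 6 hours.
True time: 3:00 + 6 hours = 9:00.

Final answer: 9:00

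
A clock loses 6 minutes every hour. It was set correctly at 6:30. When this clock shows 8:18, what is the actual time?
For every 60 true minutes, the faulty clock advances 54 minutes, so 1 faulty-clock minute corresponds to 60/54 true minutes.
From 6:30 to 8:18 on the faulty dial is 108 minutes.
True elapsed: 108 x 60/54 = 120 minutes = 2 hours.
True time: 6:30 + 2 hours = 8:30.

Final answer: 8:30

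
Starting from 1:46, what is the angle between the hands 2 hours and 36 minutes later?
First find the time 2 hours and 36 minutes after 1:46.
Total minutes: 1 x 60 + 46 + 2 x 60 + 36 = 262.
262 mod 720 = 262 minutes = 4:22.
Now compute the angle at 4:22:
Hour hand: 4 x 30 + 22 x 0.5 = 131 degrees
Minute hand: 22 x 6 = 132 degrees
Difference: |131 - 132| = 1 degrees
The angle is 1 degrees

Final answer: 1 degrees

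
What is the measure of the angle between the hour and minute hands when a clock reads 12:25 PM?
Hour hand position: 0 x 30 + 25 x 0.5 = 12.5 degrees
Minute hand position: 25 x 6 = 150 degrees
Difference: |12.5 - 150| = 137.5 degrees
The angle between the hands is 137.5 degrees

Final answer: 137.5 degrees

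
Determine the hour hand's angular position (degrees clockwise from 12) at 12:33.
The hour hand moves 30 degrees per hour and 0.5 degrees per minute.
At 12:33: (0) x 30 + 33 x 0.5 = 0 + 16.5 = 16.5 degrees

Final answer: 16.5 degrees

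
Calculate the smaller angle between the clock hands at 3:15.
Hour hand position: 3 x 30 + 15 x 0.5 = 97.5 degrees
Minute hand position: 15 x 6 = 90 degrees
Difference: |97.5 - 90| = 7.5 degrees
The angle between the hands is 7.5 degrees

Final answer: 7.5 degrees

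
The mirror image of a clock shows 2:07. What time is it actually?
Reflection across the vertical (12-6) axis maps a hand at angle A degrees to (360 - A) degrees, which sends a reading of T minutes past 12:00 to (720 - T) minutes past 12:00.
Mirror reads 2:07 = 127 minutes past 12:00.
Actual time: (720 - 127) mod 720 = 593 minutes = 9:53.

Final answer: 9:53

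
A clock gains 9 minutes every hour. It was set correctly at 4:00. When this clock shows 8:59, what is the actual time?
For every 60 true minutes, the faulty clock advances 69 minutes, so 1 faulty-clock minute corresponds to 60/69 true minutes.
From 4:00 to 8:59 on the faulty dial is 299 minutes.
True elapsed: 299 x 60/69 = 260 minutes = 4 hours and 20 minutes.
True time: 4:00 + 4 hours and 20 minutes = 8:20.

Final answer: 8:20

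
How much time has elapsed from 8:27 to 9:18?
From 8:27 to 9:18:
(9 x 60 + 18) - (8 x 60 + 27) = 558 - 507 = 51 minutes
= 51 minutes

Final answer: 51 minutes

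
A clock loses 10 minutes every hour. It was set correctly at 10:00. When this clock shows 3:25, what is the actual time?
For every 60 true minutes, the faulty clock advances 50 minutes, so 1 faulty-clock minute corresponds to 60/50 true minutes.
From 10:00 to 3:25 on the faulty dial is 325 minutes.
True elapsed: 325 x 60/50 = 390 minutes = 6 hours and 30 minutes.
True time: 10:00 + 6 hours and 30 minutes = 4:30.

Final answer: 4:30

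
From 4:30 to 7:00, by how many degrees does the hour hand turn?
The hour hand moves 0.5 degrees per minute.
Time elapsed: 7:00 - 4:30 = 150 minutes
Angular displacement: 150 x 0.5 = 75 degrees

Final answer: 75 degrees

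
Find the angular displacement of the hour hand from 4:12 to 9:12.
The hour hand moves 0.5 degrees per minute.
Time elapsed: 9:12 - 4:12 = 300 minutes
Angular displacement: 300 x 0.5 = 150 degrees

Final answer: 150 degrees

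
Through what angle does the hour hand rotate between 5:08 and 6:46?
The hour hand moves 0.5 degrees per minute.
Time elapsed: 6:46 - 5:08 = 98 minutes
Angular displacement: 98 x 0.5 = 49 degrees

Final answer: 49 degrees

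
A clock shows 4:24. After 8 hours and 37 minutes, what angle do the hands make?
First find the time 8 hours and 37 minutes after 4:24.
Total minutes: 4 x 60 + 24 + 8 x 60 + 37 = 781.
781 mod 720 = 61 minutes = 1:01.
Now compute the angle at 1:01:
Hour hand: 1 x 30 + 1 x 0.5 = 30.5 degrees
Minute hand: 1 x 6 = 6 degrees
Difference: |30.5 - 6| = 24.5 degrees
The angle is 24.5 degrees

Final answer: 24.5 degrees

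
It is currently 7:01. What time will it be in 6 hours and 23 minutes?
Starting time: 7:01
Adding 23 minutes to 1 minute: 1 + 23 = 24 minutes
Adding 6 hours: 7 + 6 = 13 - 12 = 1
Final time: 1:24

Final answer: 1:24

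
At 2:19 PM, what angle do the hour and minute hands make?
Hour hand position: 2 x 30 + 19 x 0.5 = 69.5 degrees
Minute hand position: 19 x 6 = 114 degrees
Difference: |69.5 - 114| = 44.5 degrees
The angle between the hands is 44.5 degrees

Final answer: 44.5 degrees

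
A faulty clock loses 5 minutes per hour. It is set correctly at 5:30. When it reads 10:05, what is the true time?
For every 60 true minutes, the faulty clock advances 55 minutes, so 1 faulty-clock minute corresponds to 60/55 true minutes.
From 5:30 to 10:05 on the faulty dial is 275 minutes.
True elapsed: 275 x 60/55 = 300 minutes = 5 hours.
True time: 5:30 + 5 hours = 10:30.

Final answer: 10:30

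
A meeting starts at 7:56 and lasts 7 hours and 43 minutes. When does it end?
Starting time: 7:56
Adding 43 minutes to 56 minutes: 56 + 43 = 99 minutes = 1 hour and 39 minutes
Adding 7 hours: 7 + 7 + 1 (carry) = 15 - 12 = 3
Final time: 3:39

Final answer: 3:39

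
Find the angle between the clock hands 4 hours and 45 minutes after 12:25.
First find the time 4 hours and 45 minutes after 12:25.
Total minutes: 12 x 60 + 25 + 4 x 60 + 45 = 1030.
1030 mod 720 = 310 minutes = 5:10.
Now compute the angle at 5:10:
Hour hand: 5 x 30 + 10 x 0.5 = 155 degrees
Minute hand: 10 x 6 = 60 degrees
Difference: |155 - 60| = 95 degrees
The angle is 95 degrees

Final answer: 95 degrees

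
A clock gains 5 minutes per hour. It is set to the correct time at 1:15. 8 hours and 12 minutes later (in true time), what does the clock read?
For every 60 true minutes, the faulty clock advances 60 + 5 = 65 minutes.
True elapsed: 8 hours and 12 minutes = 492 minutes.
Faulty clock advances: 492 x 65/60 = 533 minutes (drift: 41 minutes ahead).
Shown time: 1:15 + 533 minutes = 10:08.

Final answer: 10:08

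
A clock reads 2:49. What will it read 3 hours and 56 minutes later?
Starting time: 2:49
Adding 56 minutes to 49 minutes: 49 + 56 = 105 minutes = 1 hour and 45 minutes
Adding 3 hours: 2 + 3 + 1 (carry) = 6
Final time: 6:45

Final answer: 6:45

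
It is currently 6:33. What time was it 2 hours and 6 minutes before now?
Starting time: 6:33 = 393 total minutes past 12:00
Subtracting: 2 hours and 6 minutes = 126 minutes
393 - 126 = 267 minutes
= 4 hours and 27 minutes past 12:00 = 4:27

Final answer: 4:27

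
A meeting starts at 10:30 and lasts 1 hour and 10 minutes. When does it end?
Starting time: 10:30
Adding 10 minutes to 30 minutes: 30 + 10 = 40 minutes
Adding 1 hour: 10 + 1 = 11
Final time: 11:40

Final answer: 11:40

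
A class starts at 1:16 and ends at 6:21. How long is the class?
From 1:16 to 6:21:
(6 x 60 + 21) - (1 x 60 + 16) = 381 - 76 = 305 minutes
= 5 hours and 5 minutes

Final answer: 5 hours and 5 minutes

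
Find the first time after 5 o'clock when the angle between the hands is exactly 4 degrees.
At t minutes past 5:00, the hour hand is at 30 x 5 + 0.5t degrees and the minute hand is at 6t degrees.
The smaller angle between them is 4 degrees when |30H - 5.5t| = 4 or |30H - 5.5t| = 356.
With H = 5, solve 30 x 5 - 5.5t = +/- target for each target:
  t = (30 x 5 - 4) / 5.5 = 26.55
  t = (30 x 5 + 4) / 5.5 = 28
  t = (30 x 5 - 356) / 5.5 = -37.45 (outside (0, 60))
  t = (30 x 5 + 356) / 5.5 = 92 (outside (0, 60))
Valid solutions in (0, 60): {26.55, 28} minutes.
The first occurrence is t = 26.55 minutes.
The hands form a 4-degree angle at 26.55 minutes past 5:00.

Final answer: 26.55 minutes past 5:00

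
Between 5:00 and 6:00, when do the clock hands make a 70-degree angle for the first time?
At t minutes past 5:00, the hour hand is at 30 x 5 + 0.5t degrees and the minute hand is at 6t degrees.
The smaller angle between them is 70 degrees when |30H - 5.5t| = 70 or |30H - 5.5t| = 290.
With H = 5, solve 30 x 5 - 5.5t = +/- target for each target:
  t = (30 x 5 - 70) / 5.5 = 14.55
  t = (30 x 5 + 70) / 5.5 = 40
  t = (30 x 5 - 290) / 5.5 = -25.45 (outside (0, 60))
  t = (30 x 5 + 290) / 5.5 = 80 (outside (0, 60))
Valid solutions in (0, 60): {14.55, 40} minutes.
The first occurrence is t = 14.55 minutes.
The hands form a 70-degree angle at 14.55 minutes past 5:00.

Final answer: 14.55 minutes past 5:00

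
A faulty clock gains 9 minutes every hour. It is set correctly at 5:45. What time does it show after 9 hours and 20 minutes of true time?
For every 60 true minutes, the faulty clock advances 60 + 9 = 69 minutes.
True elapsed: 9 hours and 20 minutes = 560 minutes.
Faulty clock advances: 560 x 69/60 = 644 minutes (drift: 84 minutes ahead).
Shown time: 5:45 + 644 minutes = 4:29.

Final answer: 4:29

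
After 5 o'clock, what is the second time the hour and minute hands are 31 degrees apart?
At t minutes past 5:00, the hour hand is at 30 x 5 + 0.5t degrees and the minute hand is at 6t degrees.
The smaller angle between them is 31 degrees when |30H - 5.5t| = 31 or |30H - 5.5t| = 329.
With H = 5, solve 30 x 5 - 5.5t = +/- target for each target:
  t = (30 x 5 - 31) / 5.5 = 21.64
  t = (30 x 5 + 31) / 5.5 = 32.91
  t = (30 x 5 - 329) / 5.5 = -32.55 (outside (0, 60))
  t = (30 x 5 + 329) / 5.5 = 87.09 (outside (0, 60))
Valid solutions in (0, 60): {21.64, 32.91} minutes.
The second occurrence is t = 32.91 minutes.
The hands form a 31-degree angle at 32.91 minutes past 5:00.

Final answer: 32.91 minutes past 5:00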